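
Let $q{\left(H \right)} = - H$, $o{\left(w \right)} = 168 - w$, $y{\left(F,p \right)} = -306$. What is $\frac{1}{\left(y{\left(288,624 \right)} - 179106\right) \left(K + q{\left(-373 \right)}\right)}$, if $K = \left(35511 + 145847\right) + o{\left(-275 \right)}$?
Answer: $- \frac{1}{32684201688} \approx -3.0596 \cdot 10^{-11}$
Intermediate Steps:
$K = 181801$ ($K = \left(35511 + 145847\right) + \left(168 - -275\right) = 181358 + \left(168 + 275\right) = 181358 + 443 = 181801$)
$\frac{1}{\left(y{\left(288,624 \right)} - 179106\right) \left(K + q{\left(-373 \right)}\right)} = \frac{1}{\left(-306 - 179106\right) \left(181801 - -373\right)} = \frac{1}{\left(-179412\right) \left(181801 + 373\right)} = \frac{1}{\left(-179412\right) 182174} = \frac{1}{-32684201688} = - \frac{1}{32684201688}$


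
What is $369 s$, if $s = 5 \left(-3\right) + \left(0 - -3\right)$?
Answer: $-4428$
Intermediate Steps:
$s = -12$ ($s = -15 + \left(0 + 3\right) = -15 + 3 = -12$)
$369 s = 369 \left(-12\right) = -4428$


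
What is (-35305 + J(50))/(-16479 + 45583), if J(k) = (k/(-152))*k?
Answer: -1342215/1105952 ≈ -1.2136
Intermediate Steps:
J(k) = -k²/152 (J(k) = (k*(-1/152))*k = (-k/152)*k = -k²/152)
(-35305 + J(50))/(-16479 + 45583) = (-35305 - 1/152*50²)/(-16479 + 45583) = (-35305 - 1/152*2500)/29104 = (-35305 - 625/38)*(1/29104) = -1342215/38*1/29104 = -1342215/1105952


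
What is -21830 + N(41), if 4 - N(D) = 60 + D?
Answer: -21927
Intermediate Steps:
N(D) = -56 - D (N(D) = 4 - (60 + D) = 4 + (-60 - D) = -56 - D)
-21830 + N(41) = -21830 + (-56 - 1*41) = -21830 + (-56 - 41) = -21830 - 97 = -21927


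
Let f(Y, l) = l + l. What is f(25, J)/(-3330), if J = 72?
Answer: -8/185 ≈ -0.043243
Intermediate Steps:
f(Y, l) = 2*l
f(25, J)/(-3330) = (2*72)/(-3330) = 144*(-1/3330) = -8/185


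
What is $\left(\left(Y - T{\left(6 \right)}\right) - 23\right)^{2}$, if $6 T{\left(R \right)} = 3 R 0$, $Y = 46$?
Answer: $529$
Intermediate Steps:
$T{\left(R \right)} = 0$ ($T{\left(R \right)} = \frac{3 R 0}{6} = \frac{1}{6} \cdot 0 = 0$)
$\left(\left(Y - T{\left(6 \right)}\right) - 23\right)^{2} = \left(\left(46 - 0\right) - 23\right)^{2} = \left(\left(46 + 0\right) - 23\right)^{2} = \left(46 - 23\right)^{2} = 23^{2} = 529$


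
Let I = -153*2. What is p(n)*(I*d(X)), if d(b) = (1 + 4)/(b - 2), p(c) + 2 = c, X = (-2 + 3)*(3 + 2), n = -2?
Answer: 2040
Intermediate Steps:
I = -306
X = 5 (X = 1*5 = 5)
p(c) = -2 + c
d(b) = 5/(-2 + b)
p(n)*(I*d(X)) = (-2 - 2)*(-1530/(-2 + 5)) = -(-1224)*5/3 = -4*(-510) = 2040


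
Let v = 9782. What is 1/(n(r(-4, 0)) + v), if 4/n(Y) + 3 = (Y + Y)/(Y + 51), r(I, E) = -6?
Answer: 49/479258 ≈ 0.00010224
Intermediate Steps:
n(Y) = 4/(-3 + 2*Y/(51 + Y)) (n(Y) = 4/(-3 + (Y + Y)/(Y + 51)) = 4/(-3 + (2*Y)/(51 + Y)) = 4/(-3 + 2*Y/(51 + Y)))
1/(n(r(-4, 0)) + v) = 1/(4*(-51 - 1*(-6))/(153 - 6) + 9782) = 1/(4*(-51 + 6)/147 + 9782) = 1/(4*(1/147)*(-45) + 9782) = 1/(-60/49 + 9782) = 1/(479258/49) = 49/479258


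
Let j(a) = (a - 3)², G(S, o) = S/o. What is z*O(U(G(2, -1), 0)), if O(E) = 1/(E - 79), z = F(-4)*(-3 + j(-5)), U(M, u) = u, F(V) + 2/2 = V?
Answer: 305/79 ≈ 3.8608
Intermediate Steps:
F(V) = -1 + V
j(a) = (-3 + a)²
z = -305 (z = (-1 - 4)*(-3 + (-3 - 5)²) = -5*(-3 + (-8)²) = -5*(-3 + 64) = -5*61 = -305)
O(E) = 1/(-79 + E)
z*O(U(G(2, -1), 0)) = -305/(-79 + 0) = -305/(-79) = -305*(-1/79) = 305/79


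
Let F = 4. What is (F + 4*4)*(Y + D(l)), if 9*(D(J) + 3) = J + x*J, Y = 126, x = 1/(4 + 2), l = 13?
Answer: 67330/27 ≈ 2493.7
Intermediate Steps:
x = 1/6 ≈ 0.16667
D(J) = -3 + 7*J/54 (D(J) = -3 + (J + J/6)/9 = -3 + (7*J/6)/9 = -3 + 7*J/54)
(F + 4*4)*(Y + D(l)) = (4 + 4*4)*(126 + (-3 + (7/54)*13)) = (4 + 16)*(126 + (-3 + 91/54)) = 20*(126 - 71/54) = 20*(6733/54) = 67330/27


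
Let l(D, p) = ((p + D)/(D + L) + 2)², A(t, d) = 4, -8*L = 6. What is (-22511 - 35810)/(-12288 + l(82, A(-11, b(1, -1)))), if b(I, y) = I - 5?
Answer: 6160155625/1296931964 ≈ 4.7498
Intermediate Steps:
L = -¾ (L = -⅛*6 = -¾ ≈ -0.75000)
b(I, y) = -5 + I
l(D, p) = (2 + (D + p)/(-¾ + D))² (l(D, p) = ((p + D)/(D - ¾) + 2)² = ((D + p)/(-¾ + D) + 2)² = (2 + (D + p)/(-¾ + D))²)
(-22511 - 35810)/(-12288 + l(82, A(-11, b(1, -1)))) = (-22511 - 35810)/(-12288 + 4*(-3 + 2*4 + 6*82)²/(-3 + 4*82)²) = -58321/(-12288 + 4*(-3 + 8 + 492)²/(-3 + 328)²) = -58321/(-12288 + 4*497²/325²) = -58321/(-12288 + 4*(1/105625)*247009) = -58321/(-12288 + 988036/105625) = -58321/(-1296931964/105625) = -58321*(-105625/1296931964) = 6160155625/1296931964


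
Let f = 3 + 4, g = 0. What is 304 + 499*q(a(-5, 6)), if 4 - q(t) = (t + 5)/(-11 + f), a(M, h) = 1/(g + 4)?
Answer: 47279/16 ≈ 2954.9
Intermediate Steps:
f = 7
a(M, h) = ¼ (a(M, h) = 1/(0 + 4) = 1/4 = ¼)
q(t) = 21/4 + t/4 (q(t) = 4 - (t + 5)/(-11 + 7) = 4 - (5 + t)/(-4) = 4 - (5 + t)*(-1)/4 = 4 - (-5/4 - t/4) = 4 + (5/4 + t/4) = 21/4 + t/4)
304 + 499*q(a(-5, 6)) = 304 + 499*(21/4 + (¼)*(¼)) = 304 + 499*(21/4 + 1/16) = 304 + 499*(85/16) = 304 + 42415/16 = 47279/16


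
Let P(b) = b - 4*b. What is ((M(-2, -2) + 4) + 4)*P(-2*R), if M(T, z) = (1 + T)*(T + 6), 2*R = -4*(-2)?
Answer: 96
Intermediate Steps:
R = 4 (R = (-4*(-2))/2 = (½)*8 = 4)
M(T, z) = (1 + T)*(6 + T)
P(b) = -3*b
((M(-2, -2) + 4) + 4)*P(-2*R) = (((6 + (-2)² + 7*(-2)) + 4) + 4)*(-(-6)*4) = (((6 + 4 - 14) + 4) + 4)*(-3*(-8)) = ((-4 + 4) + 4)*24 = (0 + 4)*24 = 4*24 = 96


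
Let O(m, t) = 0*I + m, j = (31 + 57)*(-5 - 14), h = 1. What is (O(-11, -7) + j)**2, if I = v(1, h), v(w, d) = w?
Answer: 2832489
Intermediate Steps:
j = -1672 (j = 88*(-19) = -1672)
I = 1
O(m, t) = m (O(m, t) = 0*1 + m = 0 + m = m)
(O(-11, -7) + j)**2 = (-11 - 1672)**2 = (-1683)**2 = 2832489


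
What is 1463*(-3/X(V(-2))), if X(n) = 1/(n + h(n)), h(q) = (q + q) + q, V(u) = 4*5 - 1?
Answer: -333564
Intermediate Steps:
V(u) = 19 (V(u) = 20 - 1 = 19)
h(q) = 3*q (h(q) = 2*q + q = 3*q)
X(n) = 1/(4*n) (X(n) = 1/(n + 3*n) = 1/(4*n))
1463*(-3/X(V(-2))) = 1463*(-3/((¼)/19)) = 1463*(-3/((¼)*(1/19))) = 1463*(-3/(1/76)) = 1463*(76*(-3)) = 1463*(-228) = -333564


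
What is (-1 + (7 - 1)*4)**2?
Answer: 529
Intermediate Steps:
(-1 + (7 - 1)*4)**2 = (-1 + 6*4)**2 = (-1 + 24)**2 = 23**2 = 529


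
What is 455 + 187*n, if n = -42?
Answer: -7399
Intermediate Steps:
455 + 187*n = 455 + 187*(-42) = 455 - 7854 = -7399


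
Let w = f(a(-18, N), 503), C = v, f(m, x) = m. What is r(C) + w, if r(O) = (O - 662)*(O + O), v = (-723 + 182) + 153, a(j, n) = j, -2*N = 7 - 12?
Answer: 814782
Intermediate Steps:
N = 5/2 (N = -(7 - 12)/2 = -½*(-5) = 5/2 ≈ 2.5000)
v = -388 (v = -541 + 153 = -388)
C = -388
r(O) = 2*O*(-662 + O) (r(O) = (-662 + O)*(2*O) = 2*O*(-662 + O))
w = -18
r(C) + w = 2*(-388)*(-662 - 388) - 18 = 2*(-388)*(-1050) - 18 = 814800 - 18 = 814782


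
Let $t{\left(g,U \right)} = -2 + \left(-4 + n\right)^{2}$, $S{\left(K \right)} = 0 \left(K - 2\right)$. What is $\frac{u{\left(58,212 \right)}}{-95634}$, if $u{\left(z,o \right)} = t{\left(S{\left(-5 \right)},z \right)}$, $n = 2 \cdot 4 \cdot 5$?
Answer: $- \frac{647}{47817} \approx -0.013531$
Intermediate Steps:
$n = 40$ ($n = 8 \cdot 5 = 40$)
$S{\left(K \right)} = 0$ ($S{\left(K \right)} = 0 \left(-2 + K\right) = 0$)
$t{\left(g,U \right)} = 1294$ ($t{\left(g,U \right)} = -2 + \left(-4 + 40\right)^{2} = -2 + 36^{2} = -2 + 1296 = 1294$)
$u{\left(z,o \right)} = 1294$
$\frac{u{\left(58,212 \right)}}{-95634} = \frac{1294}{-95634} = 1294 \left(- \frac{1}{95634}\right) = - \frac{647}{47817}$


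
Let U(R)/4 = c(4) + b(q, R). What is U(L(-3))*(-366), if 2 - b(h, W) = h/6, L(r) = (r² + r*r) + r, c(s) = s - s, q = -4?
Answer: -3904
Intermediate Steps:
c(s) = 0
L(r) = r + 2*r² (L(r) = (r² + r²) + r = 2*r² + r = r + 2*r²)
b(h, W) = 2 - h/6
U(R) = 32/3 (U(R) = 4*(0 + (2 - ⅙*(-4))) = 4*(0 + (2 + ⅔)) = 4*(0 + 8/3) = 4*(8/3) = 32/3)
U(L(-3))*(-366) = (32/3)*(-366) = -3904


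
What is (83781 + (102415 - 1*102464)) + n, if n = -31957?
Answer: 51775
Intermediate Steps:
(83781 + (102415 - 1*102464)) + n = (83781 + (102415 - 1*102464)) - 31957 = (83781 + (102415 - 102464)) - 31957 = (83781 - 49) - 31957 = 83732 - 31957 = 51775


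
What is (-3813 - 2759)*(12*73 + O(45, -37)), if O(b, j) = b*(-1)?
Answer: -5461332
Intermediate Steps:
O(b, j) = -b
(-3813 - 2759)*(12*73 + O(45, -37)) = (-3813 - 2759)*(12*73 - 1*45) = -6572*(876 - 45) = -6572*831 = -5461332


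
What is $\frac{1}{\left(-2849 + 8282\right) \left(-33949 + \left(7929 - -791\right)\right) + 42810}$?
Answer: $- \frac{1}{137026347} \approx -7.2979 \cdot 10^{-9}$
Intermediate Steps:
$\frac{1}{\left(-2849 + 8282\right) \left(-33949 + \left(7929 - -791\right)\right) + 42810} = \frac{1}{5433 \left(-33949 + \left(7929 + 791\right)\right) + 42810} = \frac{1}{5433 \left(-33949 + 8720\right) + 42810} = \frac{1}{5433 \left(-25229\right) + 42810} = \frac{1}{-137069157 + 42810} = \frac{1}{-137026347} = - \frac{1}{137026347}$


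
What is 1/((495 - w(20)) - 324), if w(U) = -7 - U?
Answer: 1/198 ≈ 0.0050505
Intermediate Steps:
1/((495 - w(20)) - 324) = 1/((495 - (-7 - 1*20)) - 324) = 1/((495 - (-7 - 20)) - 324) = 1/((495 - 1*(-27)) - 324) = 1/((495 + 27) - 324) = 1/(522 - 324) = 1/198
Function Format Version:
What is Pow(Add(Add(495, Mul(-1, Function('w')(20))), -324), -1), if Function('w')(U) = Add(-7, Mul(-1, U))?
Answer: Rational(1, 198) ≈ 0.0050505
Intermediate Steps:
Pow(Add(Add(495, Mul(-1, Function('w')(20))), -324), -1) = Pow(Add(Add(495, Mul(-1, Add(-7, Mul(-1, 20)))), -324), -1) = Pow(Add(Add(495, Mul(-1, Add(-7, -20))), -324), -1) = Pow(Add(Add(495, Mul(-1, -27)), -324), -1) = Pow(Add(Add(495, 27), -324), -1) = Pow(Add(522, -324), -1) = Pow(198, -1) = Rational(1, 198)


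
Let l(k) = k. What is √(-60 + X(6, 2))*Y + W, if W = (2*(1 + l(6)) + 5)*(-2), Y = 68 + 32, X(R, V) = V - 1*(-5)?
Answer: -38 + 100*I*√53 ≈ -38.0 + 728.01*I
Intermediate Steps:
X(R, V) = 5 + V (X(R, V) = V + 5 = 5 + V)
Y = 100
W = -38 (W = (2*(1 + 6) + 5)*(-2) = (2*7 + 5)*(-2) = (14 + 5)*(-2) = 19*(-2) = -38)
√(-60 + X(6, 2))*Y + W = √(-60 + (5 + 2))*100 - 38 = √(-60 + 7)*100 - 38 = √(-53)*100 - 38 = (I*√53)*100 - 38 = 100*I*√53 - 38 = -38 + 100*I*√53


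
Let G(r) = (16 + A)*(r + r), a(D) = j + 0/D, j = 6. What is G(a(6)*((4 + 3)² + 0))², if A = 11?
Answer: 252047376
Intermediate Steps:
a(D) = 6 (a(D) = 6 + 0/D = 6 + 0 = 6)
G(r) = 54*r (G(r) = (16 + 11)*(r + r) = 27*(2*r) = 54*r)
G(a(6)*((4 + 3)² + 0))² = (54*(6*((4 + 3)² + 0)))² = (54*(6*(7² + 0)))² = (54*(6*(49 + 0)))² = (54*(6*49))² = (54*294)² = 15876² = 252047376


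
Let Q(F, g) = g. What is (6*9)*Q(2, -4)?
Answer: -216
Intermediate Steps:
(6*9)*Q(2, -4) = (6*9)*(-4) = 54*(-4) = -216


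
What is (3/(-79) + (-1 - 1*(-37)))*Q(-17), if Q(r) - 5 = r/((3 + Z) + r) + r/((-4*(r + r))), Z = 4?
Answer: 747183/3160 ≈ 236.45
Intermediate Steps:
Q(r) = 39/8 + r/(7 + r) (Q(r) = 5 + (r/((3 + 4) + r) + r/((-4*(r + r)))) = 5 + (r/(7 + r) + r/((-8*r))) = 5 + (r/(7 + r) + r*(-1/(8*r))) = 5 + (r/(7 + r) - ⅛) = 5 + (-⅛ + r/(7 + r)) = 39/8 + r/(7 + r))
(3/(-79) + (-1 - 1*(-37)))*Q(-17) = (3/(-79) + (-1 - 1*(-37)))*((273 + 47*(-17))/(8*(7 - 17))) = (3*(-1/79) + (-1 + 37))*((⅛)*(273 - 799)/(-10)) = (-3/79 + 36)*((⅛)*(-⅒)*(-526)) = (2841/79)*(263/40) = 747183/3160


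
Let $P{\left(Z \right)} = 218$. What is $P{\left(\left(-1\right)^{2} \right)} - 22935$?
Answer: $-22717$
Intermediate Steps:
$P{\left(\left(-1\right)^{2} \right)} - 22935 = 218 - 22935 = -22717$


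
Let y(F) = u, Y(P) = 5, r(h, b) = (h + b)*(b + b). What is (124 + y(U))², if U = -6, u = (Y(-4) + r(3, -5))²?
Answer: 561001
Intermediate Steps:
r(h, b) = 2*b*(b + h) (r(h, b) = (b + h)*(2*b) = 2*b*(b + h))
u = 625 (u = (5 + 2*(-5)*(-5 + 3))² = (5 + 2*(-5)*(-2))² = (5 + 20)² = 25² = 625)
y(F) = 625
(124 + y(U))² = (124 + 625)² = 749² = 561001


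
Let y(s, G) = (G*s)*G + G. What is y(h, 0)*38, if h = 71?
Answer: 0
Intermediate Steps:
y(s, G) = G + s*G**2 (y(s, G) = s*G**2 + G = G + s*G**2)
y(h, 0)*38 = (0*(1 + 0*71))*38 = (0*(1 + 0))*38 = (0*1)*38 = 0*38 = 0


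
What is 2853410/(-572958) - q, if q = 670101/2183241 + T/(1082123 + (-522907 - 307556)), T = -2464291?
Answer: 236368490360190103/52467142029719580 ≈ 4.5051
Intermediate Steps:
q = -1737167843157/183144810020 (q = 670101/2183241 - 2464291/(1082123 + (-522907 - 307556)) = 670101*(1/2183241) - 2464291/(1082123 - 830463) = 223367/727747 - 2464291/251660 = -1737167843157/183144810020 ≈ -9.4852)
2853410/(-572958) - q = 2853410/(-572958) - 1*(-1737167843157/183144810020) = 2853410*(-1/572958) + 1737167843157/183144810020 = -1426705/286479 + 1737167843157/183144810020 = 236368490360190103/52467142029719580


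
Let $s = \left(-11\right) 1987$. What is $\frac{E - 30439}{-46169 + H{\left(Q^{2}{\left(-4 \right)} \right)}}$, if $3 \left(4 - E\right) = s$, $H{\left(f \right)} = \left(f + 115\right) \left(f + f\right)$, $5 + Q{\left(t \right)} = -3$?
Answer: $\frac{69448}{69771} \approx 0.99537$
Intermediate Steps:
$Q{\left(t \right)} = -8$ ($Q{\left(t \right)} = -5 - 3 = -8$)
$H{\left(f \right)} = 2 f \left(115 + f\right)$ ($H{\left(f \right)} = \left(115 + f\right) 2 f = 2 f \left(115 + f\right)$)
$s = -21857$
$E = \frac{21869}{3}$ ($E = 4 - - \frac{21857}{3} = 4 + \frac{21857}{3} = \frac{21869}{3} \approx 7289.7$)
$\frac{E - 30439}{-46169 + H{\left(Q^{2}{\left(-4 \right)} \right)}} = \frac{\frac{21869}{3} - 30439}{-46169 + 2 \left(-8\right)^{2} \left(115 + \left(-8\right)^{2}\right)} = - \frac{69448}{3 \left(-46169 + 2 \cdot 64 \left(115 + 64\right)\right)} = - \frac{69448}{3 \left(-46169 + 2 \cdot 64 \cdot 179\right)} = - \frac{69448}{3 \left(-46169 + 22912\right)} = - \frac{69448}{3 \left(-23257\right)} = \left(- \frac{69448}{3}\right) \left(- \frac{1}{23257}\right) = \frac{69448}{69771}$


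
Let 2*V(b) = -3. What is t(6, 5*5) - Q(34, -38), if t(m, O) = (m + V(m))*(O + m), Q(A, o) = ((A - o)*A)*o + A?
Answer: 186259/2 ≈ 93130.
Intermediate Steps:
Q(A, o) = A + A*o*(A - o) (Q(A, o) = (A*(A - o))*o + A = A*o*(A - o) + A = A + A*o*(A - o))
V(b) = -3/2 (V(b) = (½)*(-3) = -3/2)
t(m, O) = (-3/2 + m)*(O + m) (t(m, O) = (m - 3/2)*(O + m) = (-3/2 + m)*(O + m))
t(6, 5*5) - Q(34, -38) = (6² - 15*5/2 - 3/2*6 + (5*5)*6) - 34*(1 - 1*(-38)² + 34*(-38)) = (36 - 3/2*25 - 9 + 25*6) - 34*(1 - 1*1444 - 1292) = (36 - 75/2 - 9 + 150) - 34*(1 - 1444 - 1292) = 279/2 - 34*(-2735) = 279/2 - 1*(-92990) = 279/2 + 92990 = 186259/2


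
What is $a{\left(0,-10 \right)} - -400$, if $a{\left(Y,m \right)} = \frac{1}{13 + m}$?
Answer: $\frac{1201}{3} \approx 400.33$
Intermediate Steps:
$a{\left(0,-10 \right)} - -400 = \frac{1}{13 - 10} - -400 = \frac{1}{3} + 400 = \frac{1201}{3}$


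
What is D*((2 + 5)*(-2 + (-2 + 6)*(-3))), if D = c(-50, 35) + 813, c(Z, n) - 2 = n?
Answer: -83300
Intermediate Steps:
c(Z, n) = 2 + n
D = 850 (D = (2 + 35) + 813 = 37 + 813 = 850)
D*((2 + 5)*(-2 + (-2 + 6)*(-3))) = 850*((2 + 5)*(-2 + (-2 + 6)*(-3))) = 850*(7*(-2 + 4*(-3))) = 850*(7*(-2 - 12)) = 850*(7*(-14)) = 850*(-98) = -83300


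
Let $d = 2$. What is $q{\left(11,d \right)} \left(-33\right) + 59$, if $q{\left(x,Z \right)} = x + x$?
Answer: $-667$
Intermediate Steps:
$q{\left(x,Z \right)} = 2 x$
$q{\left(11,d \right)} \left(-33\right) + 59 = 2 \cdot 11 \left(-33\right) + 59 = 22 \left(-33\right) + 59 = -726 + 59 = -667$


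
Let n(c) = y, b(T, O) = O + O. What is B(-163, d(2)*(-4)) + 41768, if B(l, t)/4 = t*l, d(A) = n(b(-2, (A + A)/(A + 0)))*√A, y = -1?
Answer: 41768 - 2608*√2 ≈ 38080.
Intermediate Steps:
b(T, O) = 2*O
n(c) = -1
d(A) = -√A
B(l, t) = 4*l*t (B(l, t) = 4*(t*l) = 4*(l*t) = 4*l*t)
B(-163, d(2)*(-4)) + 41768 = 4*(-163)*(-√2*(-4)) + 41768 = 4*(-163)*(4*√2) + 41768 = -2608*√2 + 41768 = 41768 - 2608*√2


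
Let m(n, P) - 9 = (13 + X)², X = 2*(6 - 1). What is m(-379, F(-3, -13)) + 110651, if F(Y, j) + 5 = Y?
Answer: 111189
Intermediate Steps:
X = 10 (X = 2*5 = 10)
F(Y, j) = -5 + Y
m(n, P) = 538 (m(n, P) = 9 + (13 + 10)² = 9 + 23² = 9 + 529 = 538)
m(-379, F(-3, -13)) + 110651 = 538 + 110651 = 111189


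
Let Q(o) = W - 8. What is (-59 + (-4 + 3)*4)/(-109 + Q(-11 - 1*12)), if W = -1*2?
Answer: 9/17 ≈ 0.52941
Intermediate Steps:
W = -2
Q(o) = -10 (Q(o) = -2 - 8 = -10)
(-59 + (-4 + 3)*4)/(-109 + Q(-11 - 1*12)) = (-59 + (-4 + 3)*4)/(-109 - 10) = (-59 - 1*4)/(-119) = (-59 - 4)*(-1/119) = -63*(-1/119) = 9/17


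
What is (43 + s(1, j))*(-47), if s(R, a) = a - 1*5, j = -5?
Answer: -1551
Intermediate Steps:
s(R, a) = -5 + a (s(R, a) = a - 5 = -5 + a)
(43 + s(1, j))*(-47) = (43 + (-5 - 5))*(-47) = (43 - 10)*(-47) = 33*(-47) = -1551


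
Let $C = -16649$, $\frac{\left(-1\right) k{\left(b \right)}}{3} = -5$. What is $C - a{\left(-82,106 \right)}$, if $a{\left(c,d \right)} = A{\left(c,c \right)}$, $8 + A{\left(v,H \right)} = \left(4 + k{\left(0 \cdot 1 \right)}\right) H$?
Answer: $-15083$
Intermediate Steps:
$k{\left(b \right)} = 15$ ($k{\left(b \right)} = \left(-3\right) \left(-5\right) = 15$)
$A{\left(v,H \right)} = -8 + 19 H$ ($A{\left(v,H \right)} = -8 + \left(4 + 15\right) H = -8 + 19 H$)
$a{\left(c,d \right)} = -8 + 19 c$
$C - a{\left(-82,106 \right)} = -16649 - \left(-8 + 19 \left(-82\right)\right) = -16649 - \left(-8 - 1558\right) = -16649 - -1566 = -16649 + 1566 = -15083$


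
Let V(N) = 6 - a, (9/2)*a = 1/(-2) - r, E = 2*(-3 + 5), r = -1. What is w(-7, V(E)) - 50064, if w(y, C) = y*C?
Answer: -450947/9 ≈ -50105.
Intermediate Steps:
E = 4 (E = 2*2 = 4)
a = 1/9 (a = 2*(1/(-2) - 1*(-1))/9 = 2*(-1/2 + 1)/9 = (2/9)*(1/2) = 1/9 ≈ 0.11111)
V(N) = 53/9 (V(N) = 6 - 1*1/9 = 6 - 1/9 = 53/9)
w(y, C) = C*y
w(-7, V(E)) - 50064 = (53/9)*(-7) - 50064 = -371/9 - 50064 = -450947/9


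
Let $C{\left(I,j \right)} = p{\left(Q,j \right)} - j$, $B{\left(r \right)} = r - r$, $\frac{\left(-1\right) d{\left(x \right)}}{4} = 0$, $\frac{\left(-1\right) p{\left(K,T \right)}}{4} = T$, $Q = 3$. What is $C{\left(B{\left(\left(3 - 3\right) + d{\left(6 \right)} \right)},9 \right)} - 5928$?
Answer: $-5973$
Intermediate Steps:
$p{\left(K,T \right)} = - 4 T$
$d{\left(x \right)} = 0$ ($d{\left(x \right)} = \left(-4\right) 0 = 0$)
$B{\left(r \right)} = 0$
$C{\left(I,j \right)} = - 5 j$ ($C{\left(I,j \right)} = - 4 j - j = - 5 j$)
$C{\left(B{\left(\left(3 - 3\right) + d{\left(6 \right)} \right)},9 \right)} - 5928 = \left(-5\right) 9 - 5928 = -45 - 5928 = -5973$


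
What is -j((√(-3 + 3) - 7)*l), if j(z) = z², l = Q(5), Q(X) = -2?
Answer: -196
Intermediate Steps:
l = -2
-j((√(-3 + 3) - 7)*l) = -((√(-3 + 3) - 7)*(-2))² = -((√0 - 7)*(-2))² = -((0 - 7)*(-2))² = -(-7*(-2))² = -1*14² = -1*196 = -196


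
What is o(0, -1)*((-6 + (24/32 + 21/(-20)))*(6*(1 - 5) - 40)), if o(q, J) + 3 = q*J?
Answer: -6048/5 ≈ -1209.6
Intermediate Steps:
o(q, J) = -3 + J*q (o(q, J) = -3 + q*J = -3 + J*q)
o(0, -1)*((-6 + (24/32 + 21/(-20)))*(6*(1 - 5) - 40)) = (-3 - 1*0)*((-6 + (24/32 + 21/(-20)))*(6*(1 - 5) - 40)) = (-3 + 0)*((-6 + (24*(1/32) + 21*(-1/20)))*(6*(-4) - 40)) = -3*(-6 + (¾ - 21/20))*(-24 - 40) = -3*(-6 - 3/10)*(-64) = -(-189)*(-64)/10 = -3*2016/5 = -6048/5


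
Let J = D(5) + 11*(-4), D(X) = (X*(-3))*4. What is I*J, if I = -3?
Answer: 312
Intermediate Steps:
D(X) = -12*X (D(X) = -3*X*4 = -12*X)
J = -104 (J = -12*5 + 11*(-4) = -60 - 44 = -104)
I*J = -3*(-104) = 312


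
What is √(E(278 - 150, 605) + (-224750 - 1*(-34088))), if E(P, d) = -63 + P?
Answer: I*√190597 ≈ 436.57*I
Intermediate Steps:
√(E(278 - 150, 605) + (-224750 - 1*(-34088))) = √((-63 + (278 - 150)) + (-224750 - 1*(-34088))) = √((-63 + 128) + (-224750 + 34088)) = √(65 - 190662) = √(-190597) = I*√190597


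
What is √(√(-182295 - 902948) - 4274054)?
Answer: √(-4274054 + I*√1085243) ≈ 0.25 + 2067.4*I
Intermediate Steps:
√(√(-182295 - 902948) - 4274054) = √(√(-1085243) - 4274054) = √(I*√1085243 - 4274054) = √(-4274054 + I*√1085243)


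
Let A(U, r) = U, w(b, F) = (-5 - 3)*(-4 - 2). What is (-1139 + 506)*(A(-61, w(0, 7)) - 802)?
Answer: 546279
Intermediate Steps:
w(b, F) = 48 (w(b, F) = -8*(-6) = 48)
(-1139 + 506)*(A(-61, w(0, 7)) - 802) = (-1139 + 506)*(-61 - 802) = -633*(-863) = 546279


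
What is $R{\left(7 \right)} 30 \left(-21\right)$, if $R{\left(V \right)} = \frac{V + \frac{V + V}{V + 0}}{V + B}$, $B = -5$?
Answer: $-2835$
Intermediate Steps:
$R{\left(V \right)} = \frac{2 + V}{-5 + V}$ ($R{\left(V \right)} = \frac{V + \frac{V + V}{V + 0}}{V - 5} = \frac{V + \frac{2 V}{V}}{-5 + V} = \frac{V + 2}{-5 + V} = \frac{2 + V}{-5 + V}$)
$R{\left(7 \right)} 30 \left(-21\right) = \frac{2 + 7}{-5 + 7} \cdot 30 \left(-21\right) = \frac{1}{2} \cdot 9 \cdot 30 \left(-21\right) = \frac{9}{2} \cdot 30 \left(-21\right) = 135 \left(-21\right) = -2835$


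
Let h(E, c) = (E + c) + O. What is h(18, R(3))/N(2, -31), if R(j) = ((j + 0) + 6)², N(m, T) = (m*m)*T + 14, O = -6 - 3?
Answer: -9/11 ≈ -0.81818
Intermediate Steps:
O = -9
N(m, T) = 14 + T*m² (N(m, T) = m²*T + 14 = T*m² + 14 = 14 + T*m²)
R(j) = (6 + j)² (R(j) = (j + 6)² = (6 + j)²)
h(E, c) = -9 + E + c (h(E, c) = (E + c) - 9 = -9 + E + c)
h(18, R(3))/N(2, -31) = (-9 + 18 + (6 + 3)²)/(14 - 31*2²) = (-9 + 18 + 9²)/(14 - 31*4) = (-9 + 18 + 81)/(14 - 124) = 90/(-110) = 90*(-1/110) = -9/11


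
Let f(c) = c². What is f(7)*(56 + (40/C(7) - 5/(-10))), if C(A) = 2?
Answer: 7497/2 ≈ 3748.5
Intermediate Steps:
f(7)*(56 + (40/C(7) - 5/(-10))) = 7²*(56 + (40/2 - 5/(-10))) = 49*(56 + (40*(½) - 5*(-⅒))) = 49*(56 + (20 + ½)) = 49*(56 + 41/2) = 49*(153/2) = 7497/2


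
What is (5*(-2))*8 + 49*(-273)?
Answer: -13457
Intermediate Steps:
(5*(-2))*8 + 49*(-273) = -10*8 - 13377 = -80 - 13377 = -13457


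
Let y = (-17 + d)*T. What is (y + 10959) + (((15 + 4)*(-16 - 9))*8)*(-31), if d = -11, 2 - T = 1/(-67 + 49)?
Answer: 1158313/9 ≈ 1.2870e+5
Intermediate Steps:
T = 37/18 (T = 2 - 1/(-67 + 49) = 2 - 1/(-18) = 2 - 1*(-1/18) = 2 + 1/18 = 37/18 ≈ 2.0556)
y = -518/9 (y = (-17 - 11)*(37/18) = -28*37/18 = -518/9 ≈ -57.556)
(y + 10959) + (((15 + 4)*(-16 - 9))*8)*(-31) = (-518/9 + 10959) + (((15 + 4)*(-16 - 9))*8)*(-31) = 98113/9 + ((19*(-25))*8)*(-31) = 98113/9 - 475*8*(-31) = 98113/9 - 3800*(-31) = 98113/9 + 117800 = 1158313/9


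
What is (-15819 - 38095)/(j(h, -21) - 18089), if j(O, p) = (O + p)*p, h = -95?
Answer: 53914/15653 ≈ 3.4443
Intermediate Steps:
j(O, p) = p*(O + p)
(-15819 - 38095)/(j(h, -21) - 18089) = (-15819 - 38095)/(-21*(-95 - 21) - 18089) = -53914/(-21*(-116) - 18089) = -53914/(2436 - 18089) = -53914/(-15653) = -53914*(-1/15653) = 53914/15653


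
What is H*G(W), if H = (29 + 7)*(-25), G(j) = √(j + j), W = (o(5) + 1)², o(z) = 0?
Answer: -900*√2 ≈ -1272.8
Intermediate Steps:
W = 1 (W = (0 + 1)² = 1² = 1)
G(j) = √2*√j (G(j) = √(2*j) = √2*√j)
H = -900 (H = 36*(-25) = -900)
H*G(W) = -900*√2*√1 = -900*√2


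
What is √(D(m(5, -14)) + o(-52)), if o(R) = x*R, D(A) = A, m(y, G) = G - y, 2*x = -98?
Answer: 3*√281 ≈ 50.289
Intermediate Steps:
x = -49 (x = (½)*(-98) = -49)
o(R) = -49*R
√(D(m(5, -14)) + o(-52)) = √((-14 - 1*5) - 49*(-52)) = √((-14 - 5) + 2548) = √(-19 + 2548) = √2529 = 3*√281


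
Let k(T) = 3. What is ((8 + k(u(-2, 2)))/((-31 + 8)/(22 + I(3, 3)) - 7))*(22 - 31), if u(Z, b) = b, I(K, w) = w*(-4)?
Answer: 330/31 ≈ 10.645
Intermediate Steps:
I(K, w) = -4*w
((8 + k(u(-2, 2)))/((-31 + 8)/(22 + I(3, 3)) - 7))*(22 - 31) = ((8 + 3)/((-31 + 8)/(22 - 4*3) - 7))*(22 - 31) = (11/(-23/(22 - 12) - 7))*(-9) = (11/(-23/10 - 7))*(-9) = (11/(-93/10))*(-9) = (11*(-10/93))*(-9) = -110/93*(-9) = 330/31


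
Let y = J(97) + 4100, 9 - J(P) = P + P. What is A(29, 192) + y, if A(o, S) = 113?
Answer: 4028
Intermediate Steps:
J(P) = 9 - 2*P (J(P) = 9 - (P + P) = 9 - 2*P)
y = 3915 (y = (9 - 2*97) + 4100 = (9 - 194) + 4100 = -185 + 4100 = 3915)
A(29, 192) + y = 113 + 3915 = 4028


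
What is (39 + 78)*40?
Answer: 4680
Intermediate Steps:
(39 + 78)*40 = 117*40 = 4680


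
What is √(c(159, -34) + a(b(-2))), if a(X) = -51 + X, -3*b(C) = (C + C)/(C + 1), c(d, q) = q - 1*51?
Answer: 2*I*√309/3 ≈ 11.719*I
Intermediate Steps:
c(d, q) = -51 + q (c(d, q) = q - 51 = -51 + q)
b(C) = -2*C/(3*(1 + C)) (b(C) = -(C + C)/(3*(C + 1)) = -2*C/(3*(1 + C)))
√(c(159, -34) + a(b(-2))) = √((-51 - 34) + (-51 - 2*(-2)/(3 + 3*(-2)))) = √(-85 + (-51 - 2*(-2)/(3 - 6))) = √(-85 + (-51 - 2*(-2)/(-3))) = √(-85 + (-51 - 2*(-2)*(-⅓))) = √(-85 + (-51 - 4/3)) = √(-85 - 157/3) = √(-412/3) = 2*I*√309/3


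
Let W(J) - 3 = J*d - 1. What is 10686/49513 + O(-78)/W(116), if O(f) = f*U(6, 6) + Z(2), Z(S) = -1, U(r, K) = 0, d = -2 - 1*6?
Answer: 9944749/45849038 ≈ 0.21690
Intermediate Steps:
d = -8 (d = -2 - 6 = -8)
W(J) = 2 - 8*J (W(J) = 3 + (J*(-8) - 1) = 3 + (-8*J - 1) = 3 + (-1 - 8*J) = 2 - 8*J)
O(f) = -1 (O(f) = f*0 - 1 = 0 - 1 = -1)
10686/49513 + O(-78)/W(116) = 10686/49513 - 1/(2 - 8*116) = 10686*(1/49513) - 1/(2 - 928) = 10686/49513 - 1/(-926) = 10686/49513 - 1*(-1/926) = 10686/49513 + 1/926 = 9944749/45849038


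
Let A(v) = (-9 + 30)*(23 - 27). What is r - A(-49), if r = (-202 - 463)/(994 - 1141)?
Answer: 1859/21 ≈ 88.524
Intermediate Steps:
A(v) = -84 (A(v) = 21*(-4) = -84)
r = 95/21 (r = -665/(-147) = -665*(-1/147) = 95/21 ≈ 4.5238)
r - A(-49) = 95/21 - 1*(-84) = 95/21 + 84 = 1859/21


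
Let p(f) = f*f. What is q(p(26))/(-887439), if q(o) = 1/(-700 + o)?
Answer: 1/21298536 ≈ 4.6952e-8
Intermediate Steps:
p(f) = f²
q(p(26))/(-887439) = 1/(-700 + 26²*(-887439)) = -1/887439/(-700 + 676) = -1/887439/(-24) = -1/24*(-1/887439) = 1/21298536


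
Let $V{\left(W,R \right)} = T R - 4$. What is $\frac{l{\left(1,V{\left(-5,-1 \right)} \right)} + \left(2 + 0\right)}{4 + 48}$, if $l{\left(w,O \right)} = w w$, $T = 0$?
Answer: $\frac{3}{52} \approx 0.057692$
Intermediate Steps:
$V{\left(W,R \right)} = -4$ ($V{\left(W,R \right)} = 0 R - 4 = 0 - 4 = -4$)
$l{\left(w,O \right)} = w^{2}$
$\frac{l{\left(1,V{\left(-5,-1 \right)} \right)} + \left(2 + 0\right)}{4 + 48} = \frac{1^{2} + \left(2 + 0\right)}{4 + 48} = \frac{1 + 2}{52} = \frac{1}{52} \cdot 3 = \frac{3}{52}$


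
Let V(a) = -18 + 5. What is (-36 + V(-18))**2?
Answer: 2401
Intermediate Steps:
V(a) = -13
(-36 + V(-18))**2 = (-36 - 13)**2 = (-49)**2 = 2401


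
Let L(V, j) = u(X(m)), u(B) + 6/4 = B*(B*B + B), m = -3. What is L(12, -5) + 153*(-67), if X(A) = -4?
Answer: -20601/2 ≈ -10301.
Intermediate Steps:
u(B) = -3/2 + B*(B + B**2) (u(B) = -3/2 + B*(B*B + B) = -3/2 + B*(B**2 + B) = -3/2 + B*(B + B**2))
L(V, j) = -99/2 (L(V, j) = -3/2 + (-4)**2 + (-4)**3 = -3/2 + 16 - 64 = -99/2)
L(12, -5) + 153*(-67) = -99/2 + 153*(-67) = -99/2 - 10251 = -20601/2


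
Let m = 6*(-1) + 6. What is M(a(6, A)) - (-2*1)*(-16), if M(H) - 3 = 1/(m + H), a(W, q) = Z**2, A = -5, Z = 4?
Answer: -463/16 ≈ -28.938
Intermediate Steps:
a(W, q) = 16 (a(W, q) = 4**2 = 16)
m = 0 (m = -6 + 6 = 0)
M(H) = 3 + 1/H (M(H) = 3 + 1/(0 + H) = 3 + 1/H)
M(a(6, A)) - (-2*1)*(-16) = (3 + 1/16) - (-2*1)*(-16) = (3 + 1/16) - (-2)*(-16) = 49/16 - 1*32 = 49/16 - 32 = -463/16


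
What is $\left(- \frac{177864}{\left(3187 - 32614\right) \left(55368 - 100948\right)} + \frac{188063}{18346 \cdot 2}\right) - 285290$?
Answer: $- \frac{1170008981522092259}{4101195280060} \approx -2.8529 \cdot 10^{5}$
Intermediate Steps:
$\left(- \frac{177864}{\left(3187 - 32614\right) \left(55368 - 100948\right)} + \frac{188063}{18346 \cdot 2}\right) - 285290 = \left(- \frac{177864}{\left(-29427\right) \left(-45580\right)} + \frac{188063}{36692}\right) - 285290 = \left(- \frac{177864}{1341282660} + 188063 \cdot \frac{1}{36692}\right) - 285290 = \left(\left(-177864\right) \frac{1}{1341282660} + \frac{188063}{36692}\right) - 285290 = \left(- \frac{14822}{111773555} + \frac{188063}{36692}\right) - 285290 = \frac{21019926225141}{4101195280060} - 285290 = - \frac{1170008981522092259}{4101195280060}$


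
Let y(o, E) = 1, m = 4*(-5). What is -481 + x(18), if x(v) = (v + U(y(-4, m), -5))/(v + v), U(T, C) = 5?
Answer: -17293/36 ≈ -480.36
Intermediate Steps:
m = -20
x(v) = (5 + v)/(2*v) (x(v) = (v + 5)/(v + v) = (5 + v)/((2*v)) = (5 + v)*(1/(2*v)) = (5 + v)/(2*v))
-481 + x(18) = -481 + (½)*(5 + 18)/18 = -481 + (½)*(1/18)*23 = -481 + 23/36 = -17293/36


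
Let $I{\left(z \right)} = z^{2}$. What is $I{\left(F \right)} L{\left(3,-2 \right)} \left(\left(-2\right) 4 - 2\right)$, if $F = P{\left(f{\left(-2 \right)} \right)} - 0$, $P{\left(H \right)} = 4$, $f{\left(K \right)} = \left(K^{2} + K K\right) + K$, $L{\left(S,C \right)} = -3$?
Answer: $480$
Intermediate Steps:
$f{\left(K \right)} = K + 2 K^{2}$ ($f{\left(K \right)} = \left(K^{2} + K^{2}\right) + K = 2 K^{2} + K = K + 2 K^{2}$)
$F = 4$ ($F = 4 - 0 = 4 + 0 = 4$)
$I{\left(F \right)} L{\left(3,-2 \right)} \left(\left(-2\right) 4 - 2\right) = 4^{2} \left(-3\right) \left(\left(-2\right) 4 - 2\right) = 16 \left(-3\right) \left(-8 - 2\right) = \left(-48\right) \left(-10\right) = 480$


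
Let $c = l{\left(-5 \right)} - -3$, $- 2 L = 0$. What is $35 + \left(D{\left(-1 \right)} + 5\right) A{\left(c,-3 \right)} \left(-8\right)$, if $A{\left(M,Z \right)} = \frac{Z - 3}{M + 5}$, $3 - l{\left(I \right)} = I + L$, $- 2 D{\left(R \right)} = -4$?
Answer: $56$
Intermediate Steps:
$L = 0$ ($L = \left(- \frac{1}{2}\right) 0 = 0$)
$D{\left(R \right)} = 2$ ($D{\left(R \right)} = \left(- \frac{1}{2}\right) \left(-4\right) = 2$)
$l{\left(I \right)} = 3 - I$ ($l{\left(I \right)} = 3 - \left(I + 0\right) = 3 - I$)
$c = 11$ ($c = \left(3 - -5\right) - -3 = \left(3 + 5\right) + 3 = 8 + 3 = 11$)
$A{\left(M,Z \right)} = \frac{-3 + Z}{5 + M}$
$35 + \left(D{\left(-1 \right)} + 5\right) A{\left(c,-3 \right)} \left(-8\right) = 35 + \left(2 + 5\right) \frac{-3 - 3}{5 + 11} \left(-8\right) = 35 + 7 \cdot \frac{1}{16} \left(-6\right) \left(-8\right) = 35 + 7 \left(- \frac{3}{8}\right) \left(-8\right) = 35 - -21 = 35 + 21 = 56$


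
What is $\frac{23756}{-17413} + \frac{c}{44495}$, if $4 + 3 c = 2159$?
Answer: $- \frac{56973539}{42261351} \approx -1.3481$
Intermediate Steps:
$c = \frac{2155}{3}$ ($c = - \frac{4}{3} + \frac{1}{3} \cdot 2159 = - \frac{4}{3} + \frac{2159}{3} = \frac{2155}{3} \approx 718.33$)
$\frac{23756}{-17413} + \frac{c}{44495} = \frac{23756}{-17413} + \frac{2155}{3 \cdot 44495} = 23756 \left(- \frac{1}{17413}\right) + \frac{2155}{3} \cdot \frac{1}{44495} = - \frac{23756}{17413} + \frac{431}{26697} = - \frac{56973539}{42261351}$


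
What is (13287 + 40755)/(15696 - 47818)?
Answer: -27021/16061 ≈ -1.6824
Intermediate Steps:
(13287 + 40755)/(15696 - 47818) = 54042/(-32122) = 54042*(-1/32122) = -27021/16061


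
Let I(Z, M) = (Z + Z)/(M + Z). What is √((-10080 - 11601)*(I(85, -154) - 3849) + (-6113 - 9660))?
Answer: √44165053054/23 ≈ 9137.2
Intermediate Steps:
I(Z, M) = 2*Z/(M + Z) (I(Z, M) = (2*Z)/(M + Z) = 2*Z/(M + Z))
√((-10080 - 11601)*(I(85, -154) - 3849) + (-6113 - 9660)) = √((-10080 - 11601)*(2*85/(-154 + 85) - 3849) + (-6113 - 9660)) = √(-21681*(2*85/(-69) - 3849) - 15773) = √(-21681*(2*85*(-1/69) - 3849) - 15773) = √(-21681*(-170/69 - 3849) - 15773) = √(-21681*(-265751/69) - 15773) = √(1920582477/23 - 15773) = √(1920219698/23) = √44165053054/23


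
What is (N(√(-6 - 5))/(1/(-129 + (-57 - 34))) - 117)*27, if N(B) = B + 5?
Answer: -32859 - 5940*I*√11 ≈ -32859.0 - 19701.0*I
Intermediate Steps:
N(B) = 5 + B
(N(√(-6 - 5))/(1/(-129 + (-57 - 34))) - 117)*27 = ((5 + √(-6 - 5))/(1/(-129 + (-57 - 34))) - 117)*27 = ((5 + √(-11))/(1/(-129 - 91)) - 117)*27 = ((5 + I*√11)/(1/(-220)) - 117)*27 = ((5 + I*√11)/(-1/220) - 117)*27 = ((5 + I*√11)*(-220) - 117)*27 = ((-1100 - 220*I*√11) - 117)*27 = (-1217 - 220*I*√11)*27 = -32859 - 5940*I*√11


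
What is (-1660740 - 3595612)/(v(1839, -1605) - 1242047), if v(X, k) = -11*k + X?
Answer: 5256352/1222553 ≈ 4.2995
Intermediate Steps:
v(X, k) = X - 11*k
(-1660740 - 3595612)/(v(1839, -1605) - 1242047) = (-1660740 - 3595612)/((1839 - 11*(-1605)) - 1242047) = -5256352/((1839 + 17655) - 1242047) = -5256352/(19494 - 1242047) = -5256352/(-1222553) = -5256352*(-1/1222553) = 5256352/1222553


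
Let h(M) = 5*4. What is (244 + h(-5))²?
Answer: 69696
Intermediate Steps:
h(M) = 20
(244 + h(-5))² = (244 + 20)² = 264² = 69696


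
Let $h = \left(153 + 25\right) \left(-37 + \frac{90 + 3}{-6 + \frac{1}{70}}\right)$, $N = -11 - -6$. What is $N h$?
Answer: $\frac{19591570}{419} \approx 46758.0$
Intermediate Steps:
$N = -5$ ($N = -11 + 6 = -5$)
$h = - \frac{3918314}{419}$ ($h = 178 \left(-37 + \frac{93}{-6 + \frac{1}{70}}\right) = 178 \left(-37 + \frac{93}{- \frac{419}{70}}\right) = 178 \left(-37 + 93 \left(- \frac{70}{419}\right)\right) = 178 \left(-37 - \frac{6510}{419}\right) = 178 \left(- \frac{22013}{419}\right) = - \frac{3918314}{419} \approx -9351.6$)
$N h = \left(-5\right) \left(- \frac{3918314}{419}\right) = \frac{19591570}{419}$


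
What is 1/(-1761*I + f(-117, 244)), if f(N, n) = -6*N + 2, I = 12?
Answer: -1/20428 ≈ -4.8952e-5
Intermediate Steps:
f(N, n) = 2 - 6*N
1/(-1761*I + f(-117, 244)) = 1/(-1761*12 + (2 - 6*(-117))) = 1/(-21132 + (2 + 702)) = 1/(-21132 + 704) = 1/(-20428) = -1/20428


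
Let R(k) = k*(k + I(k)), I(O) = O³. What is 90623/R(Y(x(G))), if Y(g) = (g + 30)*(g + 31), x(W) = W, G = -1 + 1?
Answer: 90623/748052874900 ≈ 1.2115e-7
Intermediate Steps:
G = 0
Y(g) = (30 + g)*(31 + g)
R(k) = k*(k + k³)
90623/R(Y(x(G))) = 90623/((930 + 0² + 61*0)² + (930 + 0² + 61*0)⁴) = 90623/((930 + 0 + 0)² + (930 + 0 + 0)⁴) = 90623/(930² + 930⁴) = 90623/(864900 + 748052010000) = 90623/748052874900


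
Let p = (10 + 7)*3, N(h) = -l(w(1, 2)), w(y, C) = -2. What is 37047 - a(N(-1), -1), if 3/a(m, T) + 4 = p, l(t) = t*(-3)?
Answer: 1741206/47 ≈ 37047.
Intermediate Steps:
l(t) = -3*t
N(h) = -6 (N(h) = -(-3)*(-2) = -1*6 = -6)
p = 51 (p = 17*3 = 51)
a(m, T) = 3/47 (a(m, T) = 3/(-4 + 51) = 3/47)
37047 - a(N(-1), -1) = 37047 - 1*3/47 = 37047 - 3/47 = 1741206/47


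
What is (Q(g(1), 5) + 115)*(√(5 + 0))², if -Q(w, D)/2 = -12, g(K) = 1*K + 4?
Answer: 695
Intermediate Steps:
g(K) = 4 + K (g(K) = K + 4 = 4 + K)
Q(w, D) = 24 (Q(w, D) = -2*(-12) = 24)
(Q(g(1), 5) + 115)*(√(5 + 0))² = (24 + 115)*(√(5 + 0))² = 139*(√5)² = 139*5 = 695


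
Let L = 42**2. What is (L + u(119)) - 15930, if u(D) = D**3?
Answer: 1670993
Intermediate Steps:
L = 1764
(L + u(119)) - 15930 = (1764 + 119**3) - 15930 = (1764 + 1685159) - 15930 = 1686923 - 15930 = 1670993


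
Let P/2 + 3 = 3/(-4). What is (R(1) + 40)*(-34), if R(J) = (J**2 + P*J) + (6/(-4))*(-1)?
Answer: -1190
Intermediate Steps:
P = -15/2 (P = -6 + 2*(3/(-4)) = -6 + 2*(3*(-1/4)) = -6 + 2*(-3/4) = -6 - 3/2 = -15/2 ≈ -7.5000)
R(J) = 3/2 + J**2 - 15*J/2 (R(J) = (J**2 - 15*J/2) + (6/(-4))*(-1) = (J**2 - 15*J/2) + (6*(-1/4))*(-1) = (J**2 - 15*J/2) - 3/2*(-1) = (J**2 - 15*J/2) + 3/2 = 3/2 + J**2 - 15*J/2)
(R(1) + 40)*(-34) = ((3/2 + 1**2 - 15/2*1) + 40)*(-34) = ((3/2 + 1 - 15/2) + 40)*(-34) = (-5 + 40)*(-34) = 35*(-34) = -1190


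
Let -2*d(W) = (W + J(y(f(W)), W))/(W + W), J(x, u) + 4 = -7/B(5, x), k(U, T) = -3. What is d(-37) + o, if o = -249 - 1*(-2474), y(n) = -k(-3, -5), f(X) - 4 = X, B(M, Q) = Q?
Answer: 493885/222 ≈ 2224.7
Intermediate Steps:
f(X) = 4 + X
y(n) = 3 (y(n) = -1*(-3) = 3)
J(x, u) = -4 - 7/x
o = 2225 (o = -249 + 2474 = 2225)
d(W) = -(-19/3 + W)/(4*W) (d(W) = -(W + (-4 - 7/3))/(2*(W + W)) = -(W + (-4 - 7*⅓))/(2*(2*W)) = -(W + (-4 - 7/3))*1/(2*W)/2 = -(W - 19/3)*1/(2*W)/2 = -(-19/3 + W)*1/(2*W)/2 = -(-19/3 + W)/(4*W))
d(-37) + o = (1/12)*(19 - 3*(-37))/(-37) + 2225 = (1/12)*(-1/37)*(19 + 111) + 2225 = (1/12)*(-1/37)*130 + 2225 = -65/222 + 2225 = 493885/222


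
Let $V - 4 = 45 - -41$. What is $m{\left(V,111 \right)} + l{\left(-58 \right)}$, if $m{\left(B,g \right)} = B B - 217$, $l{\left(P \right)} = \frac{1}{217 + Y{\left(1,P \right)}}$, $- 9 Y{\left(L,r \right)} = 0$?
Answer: $\frac{1710612}{217} \approx 7883.0$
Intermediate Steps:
$Y{\left(L,r \right)} = 0$ ($Y{\left(L,r \right)} = \left(- \frac{1}{9}\right) 0 = 0$)
$l{\left(P \right)} = \frac{1}{217}$ ($l{\left(P \right)} = \frac{1}{217 + 0} = \frac{1}{217}$)
$V = 90$ ($V = 4 + \left(45 - -41\right) = 4 + \left(45 + 41\right) = 4 + 86 = 90$)
$m{\left(B,g \right)} = -217 + B^{2}$ ($m{\left(B,g \right)} = B^{2} - 217 = -217 + B^{2}$)
$m{\left(V,111 \right)} + l{\left(-58 \right)} = \left(-217 + 90^{2}\right) + \frac{1}{217} = \left(-217 + 8100\right) + \frac{1}{217} = 7883 + \frac{1}{217} = \frac{1710612}{217}$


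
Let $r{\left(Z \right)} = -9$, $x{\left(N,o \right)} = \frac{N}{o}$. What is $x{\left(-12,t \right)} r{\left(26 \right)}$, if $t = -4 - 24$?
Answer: $- \frac{27}{7} \approx -3.8571$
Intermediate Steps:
$t = -28$ ($t = -4 - 24 = -28$)
$x{\left(-12,t \right)} r{\left(26 \right)} = - \frac{12}{-28} \left(-9\right) = \left(-12\right) \left(- \frac{1}{28}\right) \left(-9\right) = \frac{3}{7} \left(-9\right) = - \frac{27}{7}$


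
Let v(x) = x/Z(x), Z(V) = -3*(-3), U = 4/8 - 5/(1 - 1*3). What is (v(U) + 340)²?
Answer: 1042441/9 ≈ 1.1583e+5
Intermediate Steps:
U = 3 (U = 4*(⅛) - 5/(1 - 3) = ½ - 5/(-2) = ½ - 5*(-½) = ½ + 5/2 = 3)
Z(V) = 9
v(x) = x/9
(v(U) + 340)² = ((⅑)*3 + 340)² = (⅓ + 340)² = (1021/3)² = 1042441/9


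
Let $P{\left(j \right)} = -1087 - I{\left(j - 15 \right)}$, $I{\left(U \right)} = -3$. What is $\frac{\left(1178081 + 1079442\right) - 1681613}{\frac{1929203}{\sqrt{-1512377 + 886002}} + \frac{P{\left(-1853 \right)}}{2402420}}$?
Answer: $- \frac{391431714919012125}{8950400827574907383204} + \frac{13359468497116395455775 i \sqrt{25055}}{8950400827574907383204} \approx -4.3733 \cdot 10^{-5} + 236.26 i$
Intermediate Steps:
$P{\left(j \right)} = -1084$ ($P{\left(j \right)} = -1087 - -3 = -1087 + 3 = -1084$)
$\frac{\left(1178081 + 1079442\right) - 1681613}{\frac{1929203}{\sqrt{-1512377 + 886002}} + \frac{P{\left(-1853 \right)}}{2402420}} = \frac{\left(1178081 + 1079442\right) - 1681613}{\frac{1929203}{\sqrt{-1512377 + 886002}} - \frac{1084}{2402420}} = \frac{2257523 - 1681613}{\frac{1929203}{\sqrt{-626375}} - \frac{271}{600605}} = \frac{575910}{\frac{1929203}{5 i \sqrt{25055}} - \frac{271}{600605}} = \frac{575910}{1929203 \left(- \frac{i \sqrt{25055}}{125275}\right) - \frac{271}{600605}} = \frac{575910}{- \frac{1929203 i \sqrt{25055}}{125275} - \frac{271}{600605}} = \frac{575910}{- \frac{271}{600605} - \frac{1929203 i \sqrt{25055}}{125275}}$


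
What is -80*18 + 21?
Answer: -1419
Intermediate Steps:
-80*18 + 21 = -20*72 + 21 = -1440 + 21 = -1419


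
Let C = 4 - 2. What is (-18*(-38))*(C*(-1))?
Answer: -1368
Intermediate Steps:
C = 2
(-18*(-38))*(C*(-1)) = (-18*(-38))*(2*(-1)) = 684*(-2) = -1368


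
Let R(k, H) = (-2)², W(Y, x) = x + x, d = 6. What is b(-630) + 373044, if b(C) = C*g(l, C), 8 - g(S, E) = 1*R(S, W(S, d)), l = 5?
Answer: 370524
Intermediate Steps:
W(Y, x) = 2*x
R(k, H) = 4
g(S, E) = 4 (g(S, E) = 8 - 4 = 4)
b(C) = 4*C (b(C) = C*4 = 4*C)
b(-630) + 373044 = 4*(-630) + 373044 = -2520 + 373044 = 370524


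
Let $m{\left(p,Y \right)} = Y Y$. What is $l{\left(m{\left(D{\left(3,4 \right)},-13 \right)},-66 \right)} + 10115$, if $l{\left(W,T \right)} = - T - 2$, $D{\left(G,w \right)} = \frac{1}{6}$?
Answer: $10179$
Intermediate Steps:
$D{\left(G,w \right)} = \frac{1}{6}$
$m{\left(p,Y \right)} = Y^{2}$
$l{\left(W,T \right)} = -2 - T$
$l{\left(m{\left(D{\left(3,4 \right)},-13 \right)},-66 \right)} + 10115 = \left(-2 - -66\right) + 10115 = \left(-2 + 66\right) + 10115 = 64 + 10115 = 10179$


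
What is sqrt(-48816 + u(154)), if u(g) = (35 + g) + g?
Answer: I*sqrt(48473) ≈ 220.17*I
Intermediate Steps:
u(g) = 35 + 2*g
sqrt(-48816 + u(154)) = sqrt(-48816 + (35 + 2*154)) = sqrt(-48816 + (35 + 308)) = sqrt(-48816 + 343) = sqrt(-48473) = I*sqrt(48473)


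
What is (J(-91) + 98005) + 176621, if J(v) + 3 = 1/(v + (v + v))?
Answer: 74972078/273 ≈ 2.7462e+5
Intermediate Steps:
J(v) = -3 + 1/(3*v) (J(v) = -3 + 1/(v + (v + v)) = -3 + 1/(v + 2*v) = -3 + 1/(3*v))
(J(-91) + 98005) + 176621 = ((-3 + (⅓)/(-91)) + 98005) + 176621 = ((-3 + (⅓)*(-1/91)) + 98005) + 176621 = ((-3 - 1/273) + 98005) + 176621 = (-820/273 + 98005) + 176621 = 26754545/273 + 176621 = 74972078/273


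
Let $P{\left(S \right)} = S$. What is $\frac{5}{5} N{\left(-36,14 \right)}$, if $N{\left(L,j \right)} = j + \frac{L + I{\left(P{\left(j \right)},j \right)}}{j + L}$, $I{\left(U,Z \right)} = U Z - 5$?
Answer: $\frac{153}{22} \approx 6.9545$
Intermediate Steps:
$I{\left(U,Z \right)} = -5 + U Z$
$N{\left(L,j \right)} = j + \frac{-5 + L + j^{2}}{L + j}$ ($N{\left(L,j \right)} = j + \frac{L + \left(-5 + j j\right)}{j + L} = j + \frac{L + \left(-5 + j^{2}\right)}{L + j} = j + \frac{-5 + L + j^{2}}{L + j}$)
$\frac{5}{5} N{\left(-36,14 \right)} = \frac{5}{5} \frac{-5 - 36 + 2 \cdot 14^{2} - 504}{-36 + 14} = 5 \cdot \frac{1}{5} \frac{-5 - 36 + 2 \cdot 196 - 504}{-22} = 1 \left(- \frac{-5 - 36 + 392 - 504}{22}\right) = 1 \left(\left(- \frac{1}{22}\right) \left(-153\right)\right) = 1 \cdot \frac{153}{22} = \frac{153}{22}$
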